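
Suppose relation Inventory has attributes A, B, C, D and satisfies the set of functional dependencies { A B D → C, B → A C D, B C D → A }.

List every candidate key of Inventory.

Attribute B never appears on the right-hand side of any dependency, so B must belong to every candidate key.
{B}⁺ = {A, B, C, D}, which is all of the schema, so {B} is the only candidate key.

{B}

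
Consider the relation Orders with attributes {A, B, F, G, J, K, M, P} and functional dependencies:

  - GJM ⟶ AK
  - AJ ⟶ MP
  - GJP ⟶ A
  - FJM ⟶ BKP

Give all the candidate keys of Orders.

{A, F, G, J}⁺: AJ→MP adds M, P; FJM→BKP adds B, K → {A, B, F, G, J, K, M, P}. Minimal: {F, G, J}⁺ = {F, G, J}; {A, G, J}⁺ = {A, G, J, K, M, P}; {A, F, J}⁺ = {A, B, F, J, K, M, P}; … — none reach the full schema.
{F, G, J, M}⁺: GJM→AK adds A, K; AJ→MP adds P; FJM→BKP adds B → {A, B, F, G, J, K, M, P}. Minimal: {G, J, M}⁺ = {A, G, J, K, M, P}; {F, J, M}⁺ = {B, F, J, K, M, P}; {F, G, M}⁺ = {F, G, M}; … — none reach the full schema.
{F, G, J, P}⁺: GJP→A adds A; AJ→MP adds M; FJM→BKP adds B, K → {A, B, F, G, J, K, M, P}. Minimal: {G, J, P}⁺ = {A, G, J, K, M, P}; {F, J, P}⁺ = {F, J, P}; {F, G, P}⁺ = {F, G, P}; … — none reach the full schema.

(A, F, G, J), (F, G, J, M), (F, G, J, P)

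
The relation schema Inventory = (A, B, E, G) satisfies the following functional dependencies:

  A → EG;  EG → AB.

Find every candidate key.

{A}⁺: A→EG adds E, G; EG→AB adds B → {A, B, E, G}.
{E, G}⁺: EG→AB adds A, B → {A, B, E, G}. Minimal: {G}⁺ = {G}; {E}⁺ = {E} — none reach the full schema.
Any other superkey contains one of these as a subset, so there are no further candidate keys.

{A}, {E, G}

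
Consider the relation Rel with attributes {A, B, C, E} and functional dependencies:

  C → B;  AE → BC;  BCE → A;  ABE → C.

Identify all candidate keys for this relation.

(A, E), (C, E)

{A, E}⁺: AE→BC adds B, C → {A, B, C, E}.
{C, E}⁺: C→B adds B; BCE→A adds A → {A, B, C, E}.
Any other superkey contains one of these as a subset, so there are no further candidate keys.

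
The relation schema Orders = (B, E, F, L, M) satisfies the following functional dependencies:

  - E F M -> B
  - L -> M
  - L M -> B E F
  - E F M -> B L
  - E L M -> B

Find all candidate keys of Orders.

(L), (E, F, M)

{L}⁺: L→M adds M; LM→BEF adds B, E, F → {B, E, F, L, M}.
{E, F, M}⁺: EFM→B adds B; EFM→BL adds L → {B, E, F, L, M}. Minimal: {F, M}⁺ = {F, M}; {E, M}⁺ = {E, M}; {E, F}⁺ = {E, F} — none reach the full schema.
Any other superkey contains one of these as a subset, so there are no further candidate keys.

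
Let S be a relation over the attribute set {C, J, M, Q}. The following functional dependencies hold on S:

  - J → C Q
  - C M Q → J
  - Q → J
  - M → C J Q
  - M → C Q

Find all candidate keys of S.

Attribute M never appears on the right-hand side of any dependency, so M must belong to every candidate key.
{M}⁺ = {C, J, M, Q}, which is all of the schema, so {M} is the only candidate key.

(M)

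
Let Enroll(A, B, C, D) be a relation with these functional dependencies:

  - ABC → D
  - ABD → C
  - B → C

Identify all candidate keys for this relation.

(A, B)

Attributes A, B never appear on any right-hand side, so every candidate key must contain {A, B}.
{A, B}⁺ = {A, B, C, D}, which is all of the schema, so {A, B} is the only candidate key.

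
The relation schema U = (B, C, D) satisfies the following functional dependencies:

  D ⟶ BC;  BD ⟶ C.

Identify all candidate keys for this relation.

Attribute D never appears on the right-hand side of any dependency, so D must belong to every candidate key.
{D}⁺ = {B, C, D}, which is all of the schema, so {D} is the only candidate key.

(D)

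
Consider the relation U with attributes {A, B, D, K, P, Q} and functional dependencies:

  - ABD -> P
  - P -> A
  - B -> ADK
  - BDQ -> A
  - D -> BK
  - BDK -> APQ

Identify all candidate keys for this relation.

{B}⁺: B→ADK adds A, D, K; BDK→APQ adds P, Q → {A, B, D, K, P, Q}.
{D}⁺: D→BK adds B, K; BDK→APQ adds A, P, Q → {A, B, D, K, P, Q}.
Any other superkey contains one of these as a subset, so there are no further candidate keys.

B, D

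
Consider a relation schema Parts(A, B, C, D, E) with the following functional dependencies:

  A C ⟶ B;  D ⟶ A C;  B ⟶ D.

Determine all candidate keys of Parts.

(B, E), (D, E), (A, C, E)

{B, E}⁺: B→D adds D; D→AC adds A, C → {A, B, C, D, E}. Minimal: {E}⁺ = {E}; {B}⁺ = {A, B, C, D} — none reach the full schema.
{D, E}⁺: D→AC adds A, C; AC→B adds B → {A, B, C, D, E}. Minimal: {E}⁺ = {E}; {D}⁺ = {A, B, C, D} — none reach the full schema.
{A, C, E}⁺: AC→B adds B; B→D adds D → {A, B, C, D, E}. Minimal: {C, E}⁺ = {C, E}; {A, E}⁺ = {A, E}; {A, C}⁺ = {A, B, C, D} — none reach the full schema.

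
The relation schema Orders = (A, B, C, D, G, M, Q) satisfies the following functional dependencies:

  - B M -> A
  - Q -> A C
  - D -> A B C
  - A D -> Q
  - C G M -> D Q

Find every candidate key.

(C, G, M); (D, G, M); (G, M, Q)

Attributes G, M never appear on any right-hand side, so every candidate key must contain {G, M}.
{G, M}⁺ = {G, M}, which is not all of the schema, so we must add further attributes.
{C, G, M}⁺: CGM→DQ adds D, Q; Q→AC adds A; D→ABC adds B → {A, B, C, D, G, M, Q}. Minimal: {G, M}⁺ = {G, M}; {C, M}⁺ = {C, M}; {C, G}⁺ = {C, G} — none reach the full schema.
{D, G, M}⁺: D→ABC adds A, B, C; AD→Q adds Q → {A, B, C, D, G, M, Q}. Minimal: {G, M}⁺ = {G, M}; {D, M}⁺ = {A, B, C, D, M, Q}; {D, G}⁺ = {A, B, C, D, G, Q} — none reach the full schema.
{G, M, Q}⁺: Q→AC adds A, C; CGM→DQ adds D; D→ABC adds B → {A, B, C, D, G, M, Q}. Minimal: {M, Q}⁺ = {A, C, M, Q}; {G, Q}⁺ = {A, C, G, Q}; {G, M}⁺ = {G, M} — none reach the full schema.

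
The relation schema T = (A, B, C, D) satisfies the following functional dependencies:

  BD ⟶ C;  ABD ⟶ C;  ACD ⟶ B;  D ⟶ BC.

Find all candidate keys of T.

(A, D)

Attributes A, D never appear on any right-hand side, so every candidate key must contain {A, D}.
{A, D}⁺ = {A, B, C, D}, which is all of the schema, so {A, D} is the only candidate key.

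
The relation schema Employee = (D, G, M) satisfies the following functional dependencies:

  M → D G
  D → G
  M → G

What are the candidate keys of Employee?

(M)

Attribute M never appears on the right-hand side of any dependency, so M must belong to every candidate key.
{M}⁺ = {D, G, M}, which is all of the schema, so {M} is the only candidate key.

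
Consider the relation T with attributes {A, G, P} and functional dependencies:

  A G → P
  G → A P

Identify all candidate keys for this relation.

{G}

Attribute G never appears on the right-hand side of any dependency, so G must belong to every candidate key.
{G}⁺ = {A, G, P}, which is all of the schema, so {G} is the only candidate key.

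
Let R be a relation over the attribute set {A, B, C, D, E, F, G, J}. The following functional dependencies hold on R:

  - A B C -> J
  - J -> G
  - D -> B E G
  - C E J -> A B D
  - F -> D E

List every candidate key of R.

Attributes C, F never appear on any right-hand side, so every candidate key must contain {C, F}.
{C, F}⁺ = {B, C, D, E, F, G}, which is not all of the schema, so we must add further attributes.
{A, C, F}⁺: F→DE adds D, E; D→BEG adds B, G; ABC→J adds J → {A, B, C, D, E, F, G, J}.
{C, F, J}⁺: J→G adds G; F→DE adds D, E; D→BEG adds B; CEJ→ABD adds A → {A, B, C, D, E, F, G, J}.
Any other superkey contains one of these as a subset, so there are no further candidate keys.

{A, C, F}; {C, F, J}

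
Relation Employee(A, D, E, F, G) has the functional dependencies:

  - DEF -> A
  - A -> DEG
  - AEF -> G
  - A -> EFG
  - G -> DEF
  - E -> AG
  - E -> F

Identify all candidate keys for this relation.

{A}, {E}, {G}

{A}⁺: A→DEG adds D, E, G; A→EFG adds F → {A, D, E, F, G}.
{E}⁺: E→AG adds A, G; E→F adds F; A→DEG adds D → {A, D, E, F, G}.
{G}⁺: G→DEF adds D, E, F; E→AG adds A → {A, D, E, F, G}.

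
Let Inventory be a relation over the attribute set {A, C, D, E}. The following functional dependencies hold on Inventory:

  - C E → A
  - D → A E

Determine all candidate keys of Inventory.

Attributes C, D never appear on any right-hand side, so every candidate key must contain {C, D}.
{C, D}⁺ = {A, C, D, E}, which is all of the schema, so {C, D} is the only candidate key.

CD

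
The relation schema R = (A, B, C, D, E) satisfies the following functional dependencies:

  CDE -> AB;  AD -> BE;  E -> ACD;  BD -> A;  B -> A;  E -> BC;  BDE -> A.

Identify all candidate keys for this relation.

{E}⁺: E→ACD adds A, C, D; E→BC adds B → {A, B, C, D, E}.
{A, D}⁺: AD→BE adds B, E; E→ACD adds C → {A, B, C, D, E}. Minimal: {D}⁺ = {D}; {A}⁺ = {A} — none reach the full schema.
{B, D}⁺: BD→A adds A; AD→BE adds E; E→ACD adds C → {A, B, C, D, E}. Minimal: {D}⁺ = {D}; {B}⁺ = {A, B} — none reach the full schema.

{E}; {A, D}; {B, D}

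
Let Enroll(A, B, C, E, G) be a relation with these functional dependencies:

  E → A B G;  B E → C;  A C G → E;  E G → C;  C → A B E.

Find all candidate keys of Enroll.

C, E

{C}⁺: C→ABE adds A, B, E; E→ABG adds G → {A, B, C, E, G}.
{E}⁺: E→ABG adds A, B, G; BE→C adds C → {A, B, C, E, G}.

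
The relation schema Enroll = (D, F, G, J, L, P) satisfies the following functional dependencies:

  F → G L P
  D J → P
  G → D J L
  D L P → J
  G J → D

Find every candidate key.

{F}⁺: F→GLP adds G, L, P; G→DJL adds D, J → {D, F, G, J, L, P}.
No other minimal superkey exists.

F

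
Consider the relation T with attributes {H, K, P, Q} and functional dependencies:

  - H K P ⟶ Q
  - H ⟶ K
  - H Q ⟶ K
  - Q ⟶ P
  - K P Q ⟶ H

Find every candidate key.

(H, P), (H, Q), (K, Q)

{H, P}⁺: H→K adds K; HKP→Q adds Q → {H, K, P, Q}. Minimal: {P}⁺ = {P}; {H}⁺ = {H, K} — none reach the full schema.
{H, Q}⁺: H→K adds K; Q→P adds P → {H, K, P, Q}. Minimal: {Q}⁺ = {P, Q}; {H}⁺ = {H, K} — none reach the full schema.
{K, Q}⁺: Q→P adds P; KPQ→H adds H → {H, K, P, Q}. Minimal: {Q}⁺ = {P, Q}; {K}⁺ = {K} — none reach the full schema.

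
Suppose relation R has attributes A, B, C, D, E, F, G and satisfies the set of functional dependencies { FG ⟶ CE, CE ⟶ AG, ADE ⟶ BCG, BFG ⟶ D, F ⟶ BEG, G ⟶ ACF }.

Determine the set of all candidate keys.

(F), (G), (C, E), (A, D, E)

{F}⁺: F→BEG adds B, E, G; G→ACF adds A, C; BFG→D adds D → {A, B, C, D, E, F, G}.
{G}⁺: G→ACF adds A, C, F; FG→CE adds E; F→BEG adds B; BFG→D adds D → {A, B, C, D, E, F, G}.
{C, E}⁺: CE→AG adds A, G; G→ACF adds F; F→BEG adds B; BFG→D adds D → {A, B, C, D, E, F, G}.
{A, D, E}⁺: ADE→BCG adds B, C, G; G→ACF adds F → {A, B, C, D, E, F, G}.
Any other superkey contains one of these as a subset, so there are no further candidate keys.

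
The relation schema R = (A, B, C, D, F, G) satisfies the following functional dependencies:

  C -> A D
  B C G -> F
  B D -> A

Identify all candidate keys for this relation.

{B, C, G}⁺: C→AD adds A, D; BCG→F adds F → {A, B, C, D, F, G}. Minimal: {C, G}⁺ = {A, C, D, G}; {B, G}⁺ = {B, G}; {B, C}⁺ = {A, B, C, D} — none reach the full schema.
No other minimal superkey exists.

{B, C, G}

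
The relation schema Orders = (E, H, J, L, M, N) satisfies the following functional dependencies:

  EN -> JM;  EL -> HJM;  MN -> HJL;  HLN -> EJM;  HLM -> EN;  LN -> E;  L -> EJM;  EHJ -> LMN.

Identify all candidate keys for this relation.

{L}; {E, N}; {M, N}; {E, H, J}

{L}⁺: L→EJM adds E, J, M; EL→HJM adds H; HLM→EN adds N → {E, H, J, L, M, N}.
{E, N}⁺: EN→JM adds J, M; MN→HJL adds H, L → {E, H, J, L, M, N}. Minimal: {N}⁺ = {N}; {E}⁺ = {E} — none reach the full schema.
{M, N}⁺: MN→HJL adds H, J, L; HLN→EJM adds E → {E, H, J, L, M, N}. Minimal: {N}⁺ = {N}; {M}⁺ = {M} — none reach the full schema.
{E, H, J}⁺: EHJ→LMN adds L, M, N → {E, H, J, L, M, N}. Minimal: {H, J}⁺ = {H, J}; {E, J}⁺ = {E, J}; {E, H}⁺ = {E, H} — none reach the full schema.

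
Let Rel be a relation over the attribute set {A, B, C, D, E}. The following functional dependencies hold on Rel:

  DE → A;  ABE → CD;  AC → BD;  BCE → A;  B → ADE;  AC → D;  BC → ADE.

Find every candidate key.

{B}, {A, C}, {C, D, E}

{B}⁺: B→ADE adds A, D, E; ABE→CD adds C → {A, B, C, D, E}.
{A, C}⁺: AC→BD adds B, D; B→ADE adds E → {A, B, C, D, E}. Minimal: {C}⁺ = {C}; {A}⁺ = {A} — none reach the full schema.
{C, D, E}⁺: DE→A adds A; AC→BD adds B → {A, B, C, D, E}. Minimal: {D, E}⁺ = {A, D, E}; {C, E}⁺ = {C, E}; {C, D}⁺ = {C, D} — none reach the full schema.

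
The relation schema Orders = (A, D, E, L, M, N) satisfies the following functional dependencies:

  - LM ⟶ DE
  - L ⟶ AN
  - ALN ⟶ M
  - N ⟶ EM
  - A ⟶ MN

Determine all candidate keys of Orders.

Attribute L never appears on the right-hand side of any dependency, so L must belong to every candidate key.
{L}⁺ = {A, D, E, L, M, N}, which is all of the schema, so {L} is the only candidate key.

(L)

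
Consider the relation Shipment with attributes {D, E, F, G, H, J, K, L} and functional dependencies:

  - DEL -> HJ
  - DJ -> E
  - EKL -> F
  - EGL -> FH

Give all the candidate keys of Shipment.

(D, E, G, K, L); (D, G, J, K, L)

Attributes D, G, K, L never appear on any right-hand side, so every candidate key must contain {D, G, K, L}.
{D, G, K, L}⁺ = {D, G, K, L}, which is not all of the schema, so we must add further attributes.
{D, E, G, K, L}⁺: DEL→HJ adds H, J; EKL→F adds F → {D, E, F, G, H, J, K, L}. Minimal: {E, G, K, L}⁺ = {E, F, G, H, K, L}; {D, G, K, L}⁺ = {D, G, K, L}; {D, E, K, L}⁺ = {D, E, F, H, J, K, L}; … — none reach the full schema.
{D, G, J, K, L}⁺: DJ→E adds E; EKL→F adds F; EGL→FH adds H → {D, E, F, G, H, J, K, L}. Minimal: {G, J, K, L}⁺ = {G, J, K, L}; {D, J, K, L}⁺ = {D, E, F, H, J, K, L}; {D, G, K, L}⁺ = {D, G, K, L}; … — none reach the full schema.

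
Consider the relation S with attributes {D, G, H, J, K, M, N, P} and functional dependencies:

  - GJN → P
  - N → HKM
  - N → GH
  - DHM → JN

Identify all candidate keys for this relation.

Attribute D never appears on the right-hand side of any dependency, so D must belong to every candidate key.
{D}⁺ = {D}, which is not all of the schema, so we must add further attributes.
{D, N}⁺: N→HKM adds H, K, M; N→GH adds G; DHM→JN adds J; GJN→P adds P → {D, G, H, J, K, M, N, P}. Minimal: {N}⁺ = {G, H, K, M, N}; {D}⁺ = {D} — none reach the full schema.
{D, H, M}⁺: DHM→JN adds J, N; N→HKM adds K; N→GH adds G; GJN→P adds P → {D, G, H, J, K, M, N, P}. Minimal: {H, M}⁺ = {H, M}; {D, M}⁺ = {D, M}; {D, H}⁺ = {D, H} — none reach the full schema.
Any other superkey contains one of these as a subset, so there are no further candidate keys.

(D, N), (D, H, M)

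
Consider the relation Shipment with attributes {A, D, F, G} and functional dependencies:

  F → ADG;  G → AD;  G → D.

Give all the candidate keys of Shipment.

Attribute F never appears on the right-hand side of any dependency, so F must belong to every candidate key.
{F}⁺ = {A, D, F, G}, which is all of the schema, so {F} is the only candidate key.

{F}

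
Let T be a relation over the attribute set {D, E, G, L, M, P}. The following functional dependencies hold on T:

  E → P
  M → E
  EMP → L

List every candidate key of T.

Attributes D, G, M never appear on any right-hand side, so every candidate key must contain {D, G, M}.
{D, G, M}⁺ = {D, E, G, L, M, P}, which is all of the schema, so {D, G, M} is the only candidate key.

(D, G, M)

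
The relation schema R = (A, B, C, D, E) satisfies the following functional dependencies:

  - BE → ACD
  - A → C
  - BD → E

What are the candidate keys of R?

(B, D); (B, E)

Attribute B never appears on the right-hand side of any dependency, so B must belong to every candidate key.
{B}⁺ = {B}, which is not all of the schema, so we must add further attributes.
{B, D}⁺: BD→E adds E; BE→ACD adds A, C → {A, B, C, D, E}. Minimal: {D}⁺ = {D}; {B}⁺ = {B} — none reach the full schema.
{B, E}⁺: BE→ACD adds A, C, D → {A, B, C, D, E}. Minimal: {E}⁺ = {E}; {B}⁺ = {B} — none reach the full schema.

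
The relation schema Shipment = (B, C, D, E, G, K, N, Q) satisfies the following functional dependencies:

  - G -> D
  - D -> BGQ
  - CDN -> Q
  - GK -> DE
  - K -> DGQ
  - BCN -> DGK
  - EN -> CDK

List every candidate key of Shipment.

Attribute N never appears on the right-hand side of any dependency, so N must belong to every candidate key.
{N}⁺ = {N}, which is not all of the schema, so we must add further attributes.
{E, N}⁺: EN→CDK adds C, D, K; D→BGQ adds B, G, Q → {B, C, D, E, G, K, N, Q}. Minimal: {N}⁺ = {N}; {E}⁺ = {E} — none reach the full schema.
{K, N}⁺: K→DGQ adds D, G, Q; D→BGQ adds B; GK→DE adds E; EN→CDK adds C → {B, C, D, E, G, K, N, Q}. Minimal: {N}⁺ = {N}; {K}⁺ = {B, D, E, G, K, Q} — none reach the full schema.
{B, C, N}⁺: BCN→DGK adds D, G, K; D→BGQ adds Q; GK→DE adds E → {B, C, D, E, G, K, N, Q}. Minimal: {C, N}⁺ = {C, N}; {B, N}⁺ = {B, N}; {B, C}⁺ = {B, C} — none reach the full schema.
{C, D, N}⁺: D→BGQ adds B, G, Q; BCN→DGK adds K; GK→DE adds E → {B, C, D, E, G, K, N, Q}. Minimal: {D, N}⁺ = {B, D, G, N, Q}; {C, N}⁺ = {C, N}; {C, D}⁺ = {B, C, D, G, Q} — none reach the full schema.
{C, G, N}⁺: G→D adds D; D→BGQ adds B, Q; BCN→DGK adds K; GK→DE adds E → {B, C, D, E, G, K, N, Q}. Minimal: {G, N}⁺ = {B, D, G, N, Q}; {C, N}⁺ = {C, N}; {C, G}⁺ = {B, C, D, G, Q} — none reach the full schema.
Any other superkey contains one of these as a subset, so there are no further candidate keys.

{E, N}; {K, N}; {B, C, N}; {C, D, N}; {C, G, N}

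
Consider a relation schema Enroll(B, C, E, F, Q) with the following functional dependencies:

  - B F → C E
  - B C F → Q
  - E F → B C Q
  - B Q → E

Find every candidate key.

{B, F}, {E, F}

Attribute F never appears on the right-hand side of any dependency, so F must belong to every candidate key.
{F}⁺ = {F}, which is not all of the schema, so we must add further attributes.
{B, F}⁺: BF→CE adds C, E; BCF→Q adds Q → {B, C, E, F, Q}. Minimal: {F}⁺ = {F}; {B}⁺ = {B} — none reach the full schema.
{E, F}⁺: EF→BCQ adds B, C, Q → {B, C, E, F, Q}. Minimal: {F}⁺ = {F}; {E}⁺ = {E} — none reach the full schema.
Any other superkey contains one of these as a subset, so there are no further candidate keys.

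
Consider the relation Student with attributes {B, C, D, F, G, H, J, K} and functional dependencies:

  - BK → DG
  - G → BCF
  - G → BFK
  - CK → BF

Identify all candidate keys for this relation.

{G, H, J}⁺: G→BCF adds B, C, F; G→BFK adds K; BK→DG adds D → {B, C, D, F, G, H, J, K}. Minimal: {H, J}⁺ = {H, J}; {G, J}⁺ = {B, C, D, F, G, J, K}; {G, H}⁺ = {B, C, D, F, G, H, K} — none reach the full schema.
{B, H, J, K}⁺: BK→DG adds D, G; G→BCF adds C, F → {B, C, D, F, G, H, J, K}. Minimal: {H, J, K}⁺ = {H, J, K}; {B, J, K}⁺ = {B, C, D, F, G, J, K}; {B, H, K}⁺ = {B, C, D, F, G, H, K}; … — none reach the full schema.
{C, H, J, K}⁺: CK→BF adds B, F; BK→DG adds D, G → {B, C, D, F, G, H, J, K}. Minimal: {H, J, K}⁺ = {H, J, K}; {C, J, K}⁺ = {B, C, D, F, G, J, K}; {C, H, K}⁺ = {B, C, D, F, G, H, K}; … — none reach the full schema.
Any other superkey contains one of these as a subset, so there are no further candidate keys.

(G, H, J); (B, H, J, K); (C, H, J, K)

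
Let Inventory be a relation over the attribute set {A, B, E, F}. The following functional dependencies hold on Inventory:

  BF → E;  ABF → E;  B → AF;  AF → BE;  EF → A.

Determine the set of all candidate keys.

{B}, {A, F}, {E, F}

{B}⁺: B→AF adds A, F; AF→BE adds E → {A, B, E, F}.
{A, F}⁺: AF→BE adds B, E → {A, B, E, F}. Minimal: {F}⁺ = {F}; {A}⁺ = {A} — none reach the full schema.
{E, F}⁺: EF→A adds A; AF→BE adds B → {A, B, E, F}. Minimal: {F}⁺ = {F}; {E}⁺ = {E} — none reach the full schema.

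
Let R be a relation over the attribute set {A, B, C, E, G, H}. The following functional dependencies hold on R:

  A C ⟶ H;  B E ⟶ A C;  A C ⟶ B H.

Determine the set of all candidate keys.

(B, E, G), (A, C, E, G)

Attributes E, G never appear on any right-hand side, so every candidate key must contain {E, G}.
{E, G}⁺ = {E, G}, which is not all of the schema, so we must add further attributes.
{B, E, G}⁺: BE→AC adds A, C; AC→BH adds H → {A, B, C, E, G, H}.
{A, C, E, G}⁺: AC→H adds H; AC→BH adds B → {A, B, C, E, G, H}.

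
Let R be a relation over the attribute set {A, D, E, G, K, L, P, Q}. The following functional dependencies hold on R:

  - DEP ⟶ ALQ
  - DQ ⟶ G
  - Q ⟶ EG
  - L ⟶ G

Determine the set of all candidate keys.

(D, E, K, P), (D, K, P, Q)

Attributes D, K, P never appear on any right-hand side, so every candidate key must contain {D, K, P}.
{D, K, P}⁺ = {D, K, P}, which is not all of the schema, so we must add further attributes.
{D, E, K, P}⁺: DEP→ALQ adds A, L, Q; DQ→G adds G → {A, D, E, G, K, L, P, Q}. Minimal: {E, K, P}⁺ = {E, K, P}; {D, K, P}⁺ = {D, K, P}; {D, E, P}⁺ = {A, D, E, G, L, P, Q}; … — none reach the full schema.
{D, K, P, Q}⁺: DQ→G adds G; Q→EG adds E; DEP→ALQ adds A, L → {A, D, E, G, K, L, P, Q}. Minimal: {K, P, Q}⁺ = {E, G, K, P, Q}; {D, P, Q}⁺ = {A, D, E, G, L, P, Q}; {D, K, Q}⁺ = {D, E, G, K, Q}; … — none reach the full schema.
Any other superkey contains one of these as a subset, so there are no further candidate keys.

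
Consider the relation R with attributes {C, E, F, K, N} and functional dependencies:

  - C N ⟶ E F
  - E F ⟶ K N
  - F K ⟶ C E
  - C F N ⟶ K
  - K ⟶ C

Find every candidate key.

{C, N}⁺: CN→EF adds E, F; EF→KN adds K → {C, E, F, K, N}. Minimal: {N}⁺ = {N}; {C}⁺ = {C} — none reach the full schema.
{E, F}⁺: EF→KN adds K, N; FK→CE adds C → {C, E, F, K, N}. Minimal: {F}⁺ = {F}; {E}⁺ = {E} — none reach the full schema.
{F, K}⁺: FK→CE adds C, E; EF→KN adds N → {C, E, F, K, N}. Minimal: {K}⁺ = {C, K}; {F}⁺ = {F} — none reach the full schema.
{K, N}⁺: K→C adds C; CN→EF adds E, F → {C, E, F, K, N}. Minimal: {N}⁺ = {N}; {K}⁺ = {C, K} — none reach the full schema.

(C, N), (E, F), (F, K), (K, N)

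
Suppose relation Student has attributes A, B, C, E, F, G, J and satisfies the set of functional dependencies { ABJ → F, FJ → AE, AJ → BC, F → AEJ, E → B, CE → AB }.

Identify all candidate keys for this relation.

{F, G}; {A, G, J}; {C, E, G, J}

Attribute G never appears on the right-hand side of any dependency, so G must belong to every candidate key.
{G}⁺ = {G}, which is not all of the schema, so we must add further attributes.
{F, G}⁺: F→AEJ adds A, E, J; E→B adds B; AJ→BC adds C → {A, B, C, E, F, G, J}.
{A, G, J}⁺: AJ→BC adds B, C; ABJ→F adds F; FJ→AE adds E → {A, B, C, E, F, G, J}.
{C, E, G, J}⁺: E→B adds B; CE→AB adds A; ABJ→F adds F → {A, B, C, E, F, G, J}.
Any other superkey contains one of these as a subset, so there are no further candidate keys.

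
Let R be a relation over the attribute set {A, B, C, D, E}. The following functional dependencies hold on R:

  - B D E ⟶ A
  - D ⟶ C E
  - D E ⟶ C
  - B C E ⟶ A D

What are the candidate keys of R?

(B, D), (B, C, E)

Attribute B never appears on the right-hand side of any dependency, so B must belong to every candidate key.
{B}⁺ = {B}, which is not all of the schema, so we must add further attributes.
{B, D}⁺: D→CE adds C, E; BCE→AD adds A → {A, B, C, D, E}.
{B, C, E}⁺: BCE→AD adds A, D → {A, B, C, D, E}.
Any other superkey contains one of these as a subset, so there are no further candidate keys.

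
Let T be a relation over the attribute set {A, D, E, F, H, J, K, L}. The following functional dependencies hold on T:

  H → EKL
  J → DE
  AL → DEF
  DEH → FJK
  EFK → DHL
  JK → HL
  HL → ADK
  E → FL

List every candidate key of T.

{H}; {E, K}; {J, K}; {A, K, L}

{H}⁺: H→EKL adds E, K, L; HL→ADK adds A, D; E→FL adds F; DEH→FJK adds J → {A, D, E, F, H, J, K, L}.
{E, K}⁺: E→FL adds F, L; EFK→DHL adds D, H; HL→ADK adds A; DEH→FJK adds J → {A, D, E, F, H, J, K, L}. Minimal: {K}⁺ = {K}; {E}⁺ = {E, F, L} — none reach the full schema.
{J, K}⁺: J→DE adds D, E; JK→HL adds H, L; HL→ADK adds A; E→FL adds F → {A, D, E, F, H, J, K, L}. Minimal: {K}⁺ = {K}; {J}⁺ = {D, E, F, J, L} — none reach the full schema.
{A, K, L}⁺: AL→DEF adds D, E, F; EFK→DHL adds H; DEH→FJK adds J → {A, D, E, F, H, J, K, L}. Minimal: {K, L}⁺ = {K, L}; {A, L}⁺ = {A, D, E, F, L}; {A, K}⁺ = {A, K} — none reach the full schema.
Any other superkey contains one of these as a subset, so there are no further candidate keys.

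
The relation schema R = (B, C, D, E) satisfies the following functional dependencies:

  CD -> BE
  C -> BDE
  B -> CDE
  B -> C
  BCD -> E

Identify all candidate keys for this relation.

{B}⁺: B→CDE adds C, D, E → {B, C, D, E}.
{C}⁺: C→BDE adds B, D, E → {B, C, D, E}.
Any other superkey contains one of these as a subset, so there are no further candidate keys.

{B}, {C}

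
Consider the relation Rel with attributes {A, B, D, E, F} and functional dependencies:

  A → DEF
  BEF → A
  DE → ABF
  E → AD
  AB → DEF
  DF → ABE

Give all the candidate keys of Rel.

A; E; DF

{A}⁺: A→DEF adds D, E, F; DE→ABF adds B → {A, B, D, E, F}.
{E}⁺: E→AD adds A, D; A→DEF adds F; DE→ABF adds B → {A, B, D, E, F}.
{D, F}⁺: DF→ABE adds A, B, E → {A, B, D, E, F}. Minimal: {F}⁺ = {F}; {D}⁺ = {D} — none reach the full schema.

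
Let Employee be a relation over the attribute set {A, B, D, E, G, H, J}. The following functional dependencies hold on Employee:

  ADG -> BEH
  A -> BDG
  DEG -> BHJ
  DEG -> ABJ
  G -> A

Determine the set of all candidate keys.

{A}⁺: A→BDG adds B, D, G; ADG→BEH adds E, H; DEG→BHJ adds J → {A, B, D, E, G, H, J}.
{G}⁺: G→A adds A; A→BDG adds B, D; ADG→BEH adds E, H; DEG→BHJ adds J → {A, B, D, E, G, H, J}.

(A); (G)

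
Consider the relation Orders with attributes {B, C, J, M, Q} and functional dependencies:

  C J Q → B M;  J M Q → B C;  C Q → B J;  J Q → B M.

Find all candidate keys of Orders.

{C, Q}, {J, Q}

{C, Q}⁺: CQ→BJ adds B, J; JQ→BM adds M → {B, C, J, M, Q}. Minimal: {Q}⁺ = {Q}; {C}⁺ = {C} — none reach the full schema.
{J, Q}⁺: JQ→BM adds B, M; JMQ→BC adds C → {B, C, J, M, Q}. Minimal: {Q}⁺ = {Q}; {J}⁺ = {J} — none reach the full schema.
Any other superkey contains one of these as a subset, so there are no further candidate keys.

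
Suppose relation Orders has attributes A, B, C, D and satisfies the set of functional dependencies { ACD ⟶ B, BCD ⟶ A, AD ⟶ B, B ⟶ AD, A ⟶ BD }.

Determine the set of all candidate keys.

{A, C}; {B, C}

Attribute C never appears on the right-hand side of any dependency, so C must belong to every candidate key.
{C}⁺ = {C}, which is not all of the schema, so we must add further attributes.
{A, C}⁺: A→BD adds B, D → {A, B, C, D}. Minimal: {C}⁺ = {C}; {A}⁺ = {A, B, D} — none reach the full schema.
{B, C}⁺: B→AD adds A, D → {A, B, C, D}. Minimal: {C}⁺ = {C}; {B}⁺ = {A, B, D} — none reach the full schema.
Any other superkey contains one of these as a subset, so there are no further candidate keys.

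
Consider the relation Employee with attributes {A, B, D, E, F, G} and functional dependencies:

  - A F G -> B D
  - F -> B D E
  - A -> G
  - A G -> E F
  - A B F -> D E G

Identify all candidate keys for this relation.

Attribute A never appears on the right-hand side of any dependency, so A must belong to every candidate key.
{A}⁺ = {A, B, D, E, F, G}, which is all of the schema, so {A} is the only candidate key.

{A}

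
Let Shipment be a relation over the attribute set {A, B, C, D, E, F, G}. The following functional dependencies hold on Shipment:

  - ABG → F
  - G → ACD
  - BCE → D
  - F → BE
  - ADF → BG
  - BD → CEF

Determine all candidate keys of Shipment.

{B, G}⁺: G→ACD adds A, C, D; BD→CEF adds E, F → {A, B, C, D, E, F, G}.
{F, G}⁺: G→ACD adds A, C, D; F→BE adds B, E → {A, B, C, D, E, F, G}.
{A, B, D}⁺: BD→CEF adds C, E, F; ADF→BG adds G → {A, B, C, D, E, F, G}.
{A, C, F}⁺: F→BE adds B, E; BCE→D adds D; ADF→BG adds G → {A, B, C, D, E, F, G}.
{A, D, F}⁺: F→BE adds B, E; ADF→BG adds G; BD→CEF adds C → {A, B, C, D, E, F, G}.
{A, B, C, E}⁺: BCE→D adds D; BD→CEF adds F; ADF→BG adds G → {A, B, C, D, E, F, G}.

{B, G}, {F, G}, {A, B, D}, {A, C, F}, {A, D, F}, {A, B, C, E}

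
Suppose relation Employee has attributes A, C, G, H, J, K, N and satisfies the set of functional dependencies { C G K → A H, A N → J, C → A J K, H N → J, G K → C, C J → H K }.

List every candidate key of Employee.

Attributes G, N never appear on any right-hand side, so every candidate key must contain {G, N}.
{G, N}⁺ = {G, N}, which is not all of the schema, so we must add further attributes.
{C, G, N}⁺: C→AJK adds A, J, K; CJ→HK adds H → {A, C, G, H, J, K, N}. Minimal: {G, N}⁺ = {G, N}; {C, N}⁺ = {A, C, H, J, K, N}; {C, G}⁺ = {A, C, G, H, J, K} — none reach the full schema.
{G, K, N}⁺: GK→C adds C; CGK→AH adds A, H; AN→J adds J → {A, C, G, H, J, K, N}. Minimal: {K, N}⁺ = {K, N}; {G, N}⁺ = {G, N}; {G, K}⁺ = {A, C, G, H, J, K} — none reach the full schema.

{C, G, N}; {G, K, N}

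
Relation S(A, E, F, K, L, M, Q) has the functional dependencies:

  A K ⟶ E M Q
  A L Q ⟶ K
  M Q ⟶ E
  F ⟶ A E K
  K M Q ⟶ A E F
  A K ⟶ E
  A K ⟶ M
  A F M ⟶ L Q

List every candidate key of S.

{F}⁺: F→AEK adds A, E, K; AK→M adds M; AFM→LQ adds L, Q → {A, E, F, K, L, M, Q}.
{A, K}⁺: AK→EMQ adds E, M, Q; KMQ→AEF adds F; AFM→LQ adds L → {A, E, F, K, L, M, Q}.
{A, L, Q}⁺: ALQ→K adds K; AK→E adds E; AK→M adds M; KMQ→AEF adds F → {A, E, F, K, L, M, Q}.
{K, M, Q}⁺: MQ→E adds E; KMQ→AEF adds A, F; AFM→LQ adds L → {A, E, F, K, L, M, Q}.

{F}, {A, K}, {A, L, Q}, {K, M, Q}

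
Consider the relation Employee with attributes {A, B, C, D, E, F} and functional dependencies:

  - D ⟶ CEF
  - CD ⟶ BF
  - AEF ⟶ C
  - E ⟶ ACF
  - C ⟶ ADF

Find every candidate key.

{C}⁺: C→ADF adds A, D, F; D→CEF adds E; CD→BF adds B → {A, B, C, D, E, F}.
{D}⁺: D→CEF adds C, E, F; CD→BF adds B; E→ACF adds A → {A, B, C, D, E, F}.
{E}⁺: E→ACF adds A, C, F; C→ADF adds D; CD→BF adds B → {A, B, C, D, E, F}.

{C}, {D}, {E}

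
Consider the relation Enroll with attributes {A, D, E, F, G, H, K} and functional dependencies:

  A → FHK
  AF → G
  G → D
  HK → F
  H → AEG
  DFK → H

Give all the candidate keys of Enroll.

{A}⁺: A→FHK adds F, H, K; AF→G adds G; G→D adds D; H→AEG adds E → {A, D, E, F, G, H, K}.
{H}⁺: H→AEG adds A, E, G; A→FHK adds F, K; G→D adds D → {A, D, E, F, G, H, K}.
{D, F, K}⁺: DFK→H adds H; H→AEG adds A, E, G → {A, D, E, F, G, H, K}. Minimal: {F, K}⁺ = {F, K}; {D, K}⁺ = {D, K}; {D, F}⁺ = {D, F} — none reach the full schema.
{F, G, K}⁺: G→D adds D; DFK→H adds H; H→AEG adds A, E → {A, D, E, F, G, H, K}. Minimal: {G, K}⁺ = {D, G, K}; {F, K}⁺ = {F, K}; {F, G}⁺ = {D, F, G} — none reach the full schema.
Any other superkey contains one of these as a subset, so there are no further candidate keys.

{A}, {H}, {D, F, K}, {F, G, K}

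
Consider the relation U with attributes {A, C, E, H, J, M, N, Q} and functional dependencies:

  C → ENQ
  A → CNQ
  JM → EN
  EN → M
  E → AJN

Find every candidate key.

Attribute H never appears on the right-hand side of any dependency, so H must belong to every candidate key.
{H}⁺ = {H}, which is not all of the schema, so we must add further attributes.
{A, H}⁺: A→CNQ adds C, N, Q; C→ENQ adds E; EN→M adds M; E→AJN adds J → {A, C, E, H, J, M, N, Q}. Minimal: {H}⁺ = {H}; {A}⁺ = {A, C, E, J, M, N, Q} — none reach the full schema.
{C, H}⁺: C→ENQ adds E, N, Q; EN→M adds M; E→AJN adds A, J → {A, C, E, H, J, M, N, Q}. Minimal: {H}⁺ = {H}; {C}⁺ = {A, C, E, J, M, N, Q} — none reach the full schema.
{E, H}⁺: E→AJN adds A, J, N; A→CNQ adds C, Q; EN→M adds M → {A, C, E, H, J, M, N, Q}. Minimal: {H}⁺ = {H}; {E}⁺ = {A, C, E, J, M, N, Q} — none reach the full schema.
{H, J, M}⁺: JM→EN adds E, N; E→AJN adds A; A→CNQ adds C, Q → {A, C, E, H, J, M, N, Q}. Minimal: {J, M}⁺ = {A, C, E, J, M, N, Q}; {H, M}⁺ = {H, M}; {H, J}⁺ = {H, J} — none reach the full schema.
Any other superkey contains one of these as a subset, so there are no further candidate keys.

{A, H}, {C, H}, {E, H}, {H, J, M}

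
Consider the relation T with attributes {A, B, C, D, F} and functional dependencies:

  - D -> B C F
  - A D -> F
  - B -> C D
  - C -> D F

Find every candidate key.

(A, B), (A, C), (A, D)

Attribute A never appears on the right-hand side of any dependency, so A must belong to every candidate key.
{A}⁺ = {A}, which is not all of the schema, so we must add further attributes.
{A, B}⁺: B→CD adds C, D; C→DF adds F → {A, B, C, D, F}. Minimal: {B}⁺ = {B, C, D, F}; {A}⁺ = {A} — none reach the full schema.
{A, C}⁺: C→DF adds D, F; D→BCF adds B → {A, B, C, D, F}. Minimal: {C}⁺ = {B, C, D, F}; {A}⁺ = {A} — none reach the full schema.
{A, D}⁺: D→BCF adds B, C, F → {A, B, C, D, F}. Minimal: {D}⁺ = {B, C, D, F}; {A}⁺ = {A} — none reach the full schema.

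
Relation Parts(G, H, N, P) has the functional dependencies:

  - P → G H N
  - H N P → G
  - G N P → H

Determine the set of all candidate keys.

Attribute P never appears on the right-hand side of any dependency, so P must belong to every candidate key.
{P}⁺ = {G, H, N, P}, which is all of the schema, so {P} is the only candidate key.

(P)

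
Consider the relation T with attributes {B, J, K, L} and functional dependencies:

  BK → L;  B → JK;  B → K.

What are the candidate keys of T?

Attribute B never appears on the right-hand side of any dependency, so B must belong to every candidate key.
{B}⁺ = {B, J, K, L}, which is all of the schema, so {B} is the only candidate key.

B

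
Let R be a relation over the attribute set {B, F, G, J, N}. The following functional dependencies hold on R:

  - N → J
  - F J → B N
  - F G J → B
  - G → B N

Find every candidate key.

Attributes F, G never appear on any right-hand side, so every candidate key must contain {F, G}.
{F, G}⁺ = {B, F, G, J, N}, which is all of the schema, so {F, G} is the only candidate key.

FG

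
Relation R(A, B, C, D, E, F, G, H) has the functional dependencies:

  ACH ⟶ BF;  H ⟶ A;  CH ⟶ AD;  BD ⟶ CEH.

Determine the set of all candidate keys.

BDG; CGH

Attribute G never appears on the right-hand side of any dependency, so G must belong to every candidate key.
{G}⁺ = {G}, which is not all of the schema, so we must add further attributes.
{B, D, G}⁺: BD→CEH adds C, E, H; H→A adds A; ACH→BF adds F → {A, B, C, D, E, F, G, H}. Minimal: {D, G}⁺ = {D, G}; {B, G}⁺ = {B, G}; {B, D}⁺ = {A, B, C, D, E, F, H} — none reach the full schema.
{C, G, H}⁺: H→A adds A; CH→AD adds D; ACH→BF adds B, F; BD→CEH adds E → {A, B, C, D, E, F, G, H}. Minimal: {G, H}⁺ = {A, G, H}; {C, H}⁺ = {A, B, C, D, E, F, H}; {C, G}⁺ = {C, G} — none reach the full schema.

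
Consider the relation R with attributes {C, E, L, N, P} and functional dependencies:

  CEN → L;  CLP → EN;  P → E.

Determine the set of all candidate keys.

{C, L, P}⁺: CLP→EN adds E, N → {C, E, L, N, P}.
{C, N, P}⁺: P→E adds E; CEN→L adds L → {C, E, L, N, P}.

CLP; CNP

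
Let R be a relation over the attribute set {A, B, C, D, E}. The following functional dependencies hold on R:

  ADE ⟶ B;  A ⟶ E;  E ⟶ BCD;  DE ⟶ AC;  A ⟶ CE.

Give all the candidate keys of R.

{A}, {E}

{A}⁺: A→E adds E; E→BCD adds B, C, D → {A, B, C, D, E}.
{E}⁺: E→BCD adds B, C, D; DE→AC adds A → {A, B, C, D, E}.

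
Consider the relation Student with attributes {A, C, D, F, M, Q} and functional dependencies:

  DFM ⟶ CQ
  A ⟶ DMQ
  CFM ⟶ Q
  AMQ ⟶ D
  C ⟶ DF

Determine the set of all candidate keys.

{A, C}; {A, F}

Attribute A never appears on the right-hand side of any dependency, so A must belong to every candidate key.
{A}⁺ = {A, D, M, Q}, which is not all of the schema, so we must add further attributes.
{A, C}⁺: A→DMQ adds D, M, Q; C→DF adds F → {A, C, D, F, M, Q}.
{A, F}⁺: A→DMQ adds D, M, Q; DFM→CQ adds C → {A, C, D, F, M, Q}.
Any other superkey contains one of these as a subset, so there are no further candidate keys.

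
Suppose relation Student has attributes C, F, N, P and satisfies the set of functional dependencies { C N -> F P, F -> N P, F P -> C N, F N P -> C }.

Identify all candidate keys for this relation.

{F}⁺: F→NP adds N, P; FP→CN adds C → {C, F, N, P}.
{C, N}⁺: CN→FP adds F, P → {C, F, N, P}. Minimal: {N}⁺ = {N}; {C}⁺ = {C} — none reach the full schema.
Any other superkey contains one of these as a subset, so there are no further candidate keys.

{F}, {C, N}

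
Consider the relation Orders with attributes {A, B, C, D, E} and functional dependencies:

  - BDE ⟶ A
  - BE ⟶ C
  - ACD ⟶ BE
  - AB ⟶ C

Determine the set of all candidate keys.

ABD; ACD; BDE

Attribute D never appears on the right-hand side of any dependency, so D must belong to every candidate key.
{D}⁺ = {D}, which is not all of the schema, so we must add further attributes.
{A, B, D}⁺: AB→C adds C; ACD→BE adds E → {A, B, C, D, E}.
{A, C, D}⁺: ACD→BE adds B, E → {A, B, C, D, E}.
{B, D, E}⁺: BDE→A adds A; BE→C adds C → {A, B, C, D, E}.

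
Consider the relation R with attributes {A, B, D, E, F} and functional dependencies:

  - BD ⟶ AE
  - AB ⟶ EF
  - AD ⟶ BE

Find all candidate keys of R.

{A, D}, {B, D}

Attribute D never appears on the right-hand side of any dependency, so D must belong to every candidate key.
{D}⁺ = {D}, which is not all of the schema, so we must add further attributes.
{A, D}⁺: AD→BE adds B, E; AB→EF adds F → {A, B, D, E, F}. Minimal: {D}⁺ = {D}; {A}⁺ = {A} — none reach the full schema.
{B, D}⁺: BD→AE adds A, E; AB→EF adds F → {A, B, D, E, F}. Minimal: {D}⁺ = {D}; {B}⁺ = {B} — none reach the full schema.
Any other superkey contains one of these as a subset, so there are no further candidate keys.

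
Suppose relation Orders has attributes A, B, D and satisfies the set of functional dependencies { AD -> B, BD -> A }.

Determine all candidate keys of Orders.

Attribute D never appears on the right-hand side of any dependency, so D must belong to every candidate key.
{D}⁺ = {D}, which is not all of the schema, so we must add further attributes.
{A, D}⁺: AD→B adds B → {A, B, D}. Minimal: {D}⁺ = {D}; {A}⁺ = {A} — none reach the full schema.
{B, D}⁺: BD→A adds A → {A, B, D}. Minimal: {D}⁺ = {D}; {B}⁺ = {B} — none reach the full schema.
Any other superkey contains one of these as a subset, so there are no further candidate keys.

{A, D}, {B, D}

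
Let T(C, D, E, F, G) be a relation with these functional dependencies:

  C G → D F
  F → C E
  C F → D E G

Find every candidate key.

{F}⁺: F→CE adds C, E; CF→DEG adds D, G → {C, D, E, F, G}.
{C, G}⁺: CG→DF adds D, F; F→CE adds E → {C, D, E, F, G}. Minimal: {G}⁺ = {G}; {C}⁺ = {C} — none reach the full schema.

(F); (C, G)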